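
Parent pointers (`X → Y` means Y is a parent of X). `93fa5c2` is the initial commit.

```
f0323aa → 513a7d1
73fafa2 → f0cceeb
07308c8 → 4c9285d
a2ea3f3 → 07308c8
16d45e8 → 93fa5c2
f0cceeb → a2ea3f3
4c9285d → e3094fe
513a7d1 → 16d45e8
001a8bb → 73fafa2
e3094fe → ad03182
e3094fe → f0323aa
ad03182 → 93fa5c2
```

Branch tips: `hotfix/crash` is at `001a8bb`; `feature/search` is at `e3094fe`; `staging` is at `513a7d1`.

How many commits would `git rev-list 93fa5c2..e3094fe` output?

5

Reachable from e3094fe: {16d45e8, 513a7d1, 93fa5c2, ad03182, e3094fe, f0323aa}.
Reachable from 93fa5c2: {93fa5c2}.
In e3094fe's history but not 93fa5c2's: {16d45e8, 513a7d1, ad03182, e3094fe, f0323aa} — 5 commits.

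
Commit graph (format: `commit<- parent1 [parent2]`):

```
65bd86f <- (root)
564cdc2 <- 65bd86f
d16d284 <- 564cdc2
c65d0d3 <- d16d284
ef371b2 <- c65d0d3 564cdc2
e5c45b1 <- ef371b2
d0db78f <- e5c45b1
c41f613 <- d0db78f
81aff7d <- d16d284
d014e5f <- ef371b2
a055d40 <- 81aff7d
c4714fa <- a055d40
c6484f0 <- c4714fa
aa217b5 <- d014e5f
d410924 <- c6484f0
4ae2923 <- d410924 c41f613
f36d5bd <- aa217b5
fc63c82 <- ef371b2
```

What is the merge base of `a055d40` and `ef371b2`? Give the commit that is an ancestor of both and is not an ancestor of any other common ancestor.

d16d284

Ancestors of a055d40: {564cdc2, 65bd86f, 81aff7d, a055d40, d16d284}.
Ancestors of ef371b2: {564cdc2, 65bd86f, c65d0d3, d16d284, ef371b2}.
Common ancestors: {564cdc2, 65bd86f, d16d284}.
Among these, d16d284 is not an ancestor of any other common ancestor — it is the merge base.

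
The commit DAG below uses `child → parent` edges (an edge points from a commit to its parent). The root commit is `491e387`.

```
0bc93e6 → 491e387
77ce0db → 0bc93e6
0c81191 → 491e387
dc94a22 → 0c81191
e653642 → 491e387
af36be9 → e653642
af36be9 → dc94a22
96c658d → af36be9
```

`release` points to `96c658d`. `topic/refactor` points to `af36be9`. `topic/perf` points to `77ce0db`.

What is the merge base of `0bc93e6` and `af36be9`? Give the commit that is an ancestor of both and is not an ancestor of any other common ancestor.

491e387

Ancestors of 0bc93e6: {0bc93e6, 491e387}.
Ancestors of af36be9: {0c81191, 491e387, af36be9, dc94a22, e653642}.
Common ancestors: {491e387}.
The only common ancestor is 491e387, so it is the merge base.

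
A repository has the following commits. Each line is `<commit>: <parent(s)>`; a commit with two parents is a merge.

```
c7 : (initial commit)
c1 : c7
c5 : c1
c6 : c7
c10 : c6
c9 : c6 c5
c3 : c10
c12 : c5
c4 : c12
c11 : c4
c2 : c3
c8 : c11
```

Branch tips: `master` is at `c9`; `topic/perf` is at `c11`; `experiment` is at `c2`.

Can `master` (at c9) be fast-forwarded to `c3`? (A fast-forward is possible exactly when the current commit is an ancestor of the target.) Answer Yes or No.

A fast-forward from c9 to c3 is possible iff c9 is an ancestor of c3.
Ancestors of c3: {c10, c3, c6, c7}.
c9 is not among them, so fast-forward is not possible.

No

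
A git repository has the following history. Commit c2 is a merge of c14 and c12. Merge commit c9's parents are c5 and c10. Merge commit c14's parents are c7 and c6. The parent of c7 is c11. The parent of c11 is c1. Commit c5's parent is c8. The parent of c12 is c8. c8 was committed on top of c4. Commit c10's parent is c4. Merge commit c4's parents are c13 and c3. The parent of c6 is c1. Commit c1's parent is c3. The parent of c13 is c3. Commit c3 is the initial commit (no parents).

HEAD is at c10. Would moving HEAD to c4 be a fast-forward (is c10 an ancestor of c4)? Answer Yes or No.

A fast-forward from c10 to c4 is possible iff c10 is an ancestor of c4.
Ancestors of c4: {c13, c3, c4}.
c10 is not among them, so fast-forward is not possible.

No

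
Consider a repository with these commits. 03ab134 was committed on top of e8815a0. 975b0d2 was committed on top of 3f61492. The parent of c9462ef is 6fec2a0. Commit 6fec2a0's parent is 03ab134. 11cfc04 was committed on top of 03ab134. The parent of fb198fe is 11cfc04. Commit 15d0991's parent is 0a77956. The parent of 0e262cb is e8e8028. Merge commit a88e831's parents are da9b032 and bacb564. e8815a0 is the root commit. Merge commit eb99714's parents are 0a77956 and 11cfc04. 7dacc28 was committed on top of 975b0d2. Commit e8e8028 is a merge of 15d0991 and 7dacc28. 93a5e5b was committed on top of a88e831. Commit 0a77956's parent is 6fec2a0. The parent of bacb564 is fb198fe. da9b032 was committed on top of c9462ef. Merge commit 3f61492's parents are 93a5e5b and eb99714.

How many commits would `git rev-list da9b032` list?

5

Walking parent pointers from da9b032: reachable set = {03ab134, 6fec2a0, c9462ef, da9b032, e8815a0}.
That is 5 commits.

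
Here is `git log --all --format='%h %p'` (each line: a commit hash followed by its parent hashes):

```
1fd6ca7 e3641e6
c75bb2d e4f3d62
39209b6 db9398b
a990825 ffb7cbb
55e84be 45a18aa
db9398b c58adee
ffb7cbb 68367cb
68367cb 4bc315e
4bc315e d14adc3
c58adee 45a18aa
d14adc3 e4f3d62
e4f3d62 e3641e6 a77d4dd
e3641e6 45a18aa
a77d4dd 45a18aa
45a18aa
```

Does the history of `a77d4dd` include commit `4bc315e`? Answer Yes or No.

Ancestors of a77d4dd: {45a18aa, a77d4dd}.
4bc315e is not in that set, so it is not an ancestor of a77d4dd.

No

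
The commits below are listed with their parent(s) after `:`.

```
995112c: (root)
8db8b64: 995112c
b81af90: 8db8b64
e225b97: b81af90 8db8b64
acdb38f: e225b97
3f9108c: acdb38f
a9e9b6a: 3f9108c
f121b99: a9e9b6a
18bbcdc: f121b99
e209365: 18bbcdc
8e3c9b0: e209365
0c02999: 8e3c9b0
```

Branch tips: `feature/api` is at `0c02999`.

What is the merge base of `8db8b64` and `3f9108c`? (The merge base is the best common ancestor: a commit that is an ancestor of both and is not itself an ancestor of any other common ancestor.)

8db8b64

Ancestors of 8db8b64: {8db8b64, 995112c}.
Ancestors of 3f9108c: {3f9108c, 8db8b64, 995112c, acdb38f, b81af90, e225b97}.
Common ancestors: {8db8b64, 995112c}.
Among these, 8db8b64 is not an ancestor of any other common ancestor — it is the merge base.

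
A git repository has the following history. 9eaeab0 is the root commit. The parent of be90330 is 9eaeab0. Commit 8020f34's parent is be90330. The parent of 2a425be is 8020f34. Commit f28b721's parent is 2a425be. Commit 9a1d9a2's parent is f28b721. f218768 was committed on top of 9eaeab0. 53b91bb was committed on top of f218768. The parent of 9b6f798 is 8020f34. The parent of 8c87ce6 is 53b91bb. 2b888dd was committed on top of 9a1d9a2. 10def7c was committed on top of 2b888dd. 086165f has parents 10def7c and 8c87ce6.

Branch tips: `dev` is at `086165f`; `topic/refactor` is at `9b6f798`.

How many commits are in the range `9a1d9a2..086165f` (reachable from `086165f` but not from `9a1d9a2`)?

Reachable from 086165f: {086165f, 10def7c, 2a425be, 2b888dd, 53b91bb, 8020f34, 8c87ce6, 9a1d9a2, 9eaeab0, be90330, f218768, f28b721}.
Reachable from 9a1d9a2: {2a425be, 8020f34, 9a1d9a2, 9eaeab0, be90330, f28b721}.
In 086165f's history but not 9a1d9a2's: {086165f, 10def7c, 2b888dd, 53b91bb, 8c87ce6, f218768} — 6 commits.

6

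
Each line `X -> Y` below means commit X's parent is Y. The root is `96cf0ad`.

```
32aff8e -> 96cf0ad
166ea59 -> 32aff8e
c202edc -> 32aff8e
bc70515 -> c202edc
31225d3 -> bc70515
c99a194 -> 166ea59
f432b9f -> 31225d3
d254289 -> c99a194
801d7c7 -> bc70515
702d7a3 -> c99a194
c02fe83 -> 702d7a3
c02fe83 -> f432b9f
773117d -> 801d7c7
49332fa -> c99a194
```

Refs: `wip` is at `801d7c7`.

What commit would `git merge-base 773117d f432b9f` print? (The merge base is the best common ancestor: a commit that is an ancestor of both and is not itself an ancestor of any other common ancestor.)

bc70515

Ancestors of 773117d: {32aff8e, 773117d, 801d7c7, 96cf0ad, bc70515, c202edc}.
Ancestors of f432b9f: {31225d3, 32aff8e, 96cf0ad, bc70515, c202edc, f432b9f}.
Common ancestors: {32aff8e, 96cf0ad, bc70515, c202edc}.
Among these, bc70515 is not an ancestor of any other common ancestor — it is the merge base.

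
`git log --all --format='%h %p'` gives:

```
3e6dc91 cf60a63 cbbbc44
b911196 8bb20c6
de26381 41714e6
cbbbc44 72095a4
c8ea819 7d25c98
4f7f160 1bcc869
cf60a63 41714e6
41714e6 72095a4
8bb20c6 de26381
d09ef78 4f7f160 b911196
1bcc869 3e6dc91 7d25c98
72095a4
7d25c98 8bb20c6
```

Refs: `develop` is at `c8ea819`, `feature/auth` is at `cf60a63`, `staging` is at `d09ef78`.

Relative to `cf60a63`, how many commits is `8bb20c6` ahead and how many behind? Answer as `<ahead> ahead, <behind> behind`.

2 ahead, 1 behind

Reachable from 8bb20c6: {41714e6, 72095a4, 8bb20c6, de26381}.
Reachable from cf60a63: {41714e6, 72095a4, cf60a63}.
Only in 8bb20c6's history (ahead): {8bb20c6, de26381} — 2.
Only in cf60a63's history (behind): {cf60a63} — 1.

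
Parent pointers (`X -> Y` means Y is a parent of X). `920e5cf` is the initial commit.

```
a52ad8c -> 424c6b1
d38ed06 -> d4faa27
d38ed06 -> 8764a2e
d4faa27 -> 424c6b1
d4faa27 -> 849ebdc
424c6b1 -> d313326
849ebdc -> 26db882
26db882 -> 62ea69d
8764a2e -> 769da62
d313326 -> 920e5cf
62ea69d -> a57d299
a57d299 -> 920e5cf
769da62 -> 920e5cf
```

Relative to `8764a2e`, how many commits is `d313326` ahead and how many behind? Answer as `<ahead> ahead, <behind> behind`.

1 ahead, 2 behind

Reachable from d313326: {920e5cf, d313326}.
Reachable from 8764a2e: {769da62, 8764a2e, 920e5cf}.
Only in d313326's history (ahead): {d313326} — 1.
Only in 8764a2e's history (behind): {769da62, 8764a2e} — 2.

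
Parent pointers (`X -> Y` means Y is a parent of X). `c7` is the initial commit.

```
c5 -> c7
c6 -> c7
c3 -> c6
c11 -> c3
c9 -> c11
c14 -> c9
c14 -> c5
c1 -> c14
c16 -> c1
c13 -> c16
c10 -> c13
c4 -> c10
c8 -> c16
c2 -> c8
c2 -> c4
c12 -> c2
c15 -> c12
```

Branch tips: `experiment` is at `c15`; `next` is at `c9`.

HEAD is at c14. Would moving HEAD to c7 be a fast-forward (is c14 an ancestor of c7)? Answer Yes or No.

No

A fast-forward from c14 to c7 is possible iff c14 is an ancestor of c7.
Ancestors of c7: {c7}.
c14 is not among them, so fast-forward is not possible.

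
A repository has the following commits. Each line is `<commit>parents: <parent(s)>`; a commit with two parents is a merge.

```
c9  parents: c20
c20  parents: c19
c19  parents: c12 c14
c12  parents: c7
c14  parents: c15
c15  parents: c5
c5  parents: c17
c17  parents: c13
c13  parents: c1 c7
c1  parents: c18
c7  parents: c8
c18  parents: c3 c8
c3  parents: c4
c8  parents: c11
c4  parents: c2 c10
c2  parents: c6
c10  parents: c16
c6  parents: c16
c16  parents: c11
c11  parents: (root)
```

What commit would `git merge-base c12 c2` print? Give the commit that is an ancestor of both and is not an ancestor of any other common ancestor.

Ancestors of c12: {c11, c12, c7, c8}.
Ancestors of c2: {c11, c16, c2, c6}.
Common ancestors: {c11}.
The only common ancestor is c11, so it is the merge base.

c11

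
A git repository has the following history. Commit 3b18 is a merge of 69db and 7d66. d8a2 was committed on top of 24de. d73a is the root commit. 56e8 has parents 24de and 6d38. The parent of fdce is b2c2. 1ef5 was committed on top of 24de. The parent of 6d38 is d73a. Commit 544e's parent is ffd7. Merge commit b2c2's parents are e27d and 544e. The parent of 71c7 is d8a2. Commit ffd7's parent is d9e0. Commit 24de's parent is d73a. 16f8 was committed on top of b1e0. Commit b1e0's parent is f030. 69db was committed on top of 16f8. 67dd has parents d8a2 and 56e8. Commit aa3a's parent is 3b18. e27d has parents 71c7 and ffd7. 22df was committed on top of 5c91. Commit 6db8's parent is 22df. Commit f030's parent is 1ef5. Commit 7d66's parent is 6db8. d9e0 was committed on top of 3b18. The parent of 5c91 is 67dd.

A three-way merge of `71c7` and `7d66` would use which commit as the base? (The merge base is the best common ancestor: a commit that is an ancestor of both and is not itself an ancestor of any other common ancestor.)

Ancestors of 71c7: {24de, 71c7, d73a, d8a2}.
Ancestors of 7d66: {22df, 24de, 56e8, 5c91, 67dd, 6d38, 6db8, 7d66, d73a, d8a2}.
Common ancestors: {24de, d73a, d8a2}.
Among these, d8a2 is not an ancestor of any other common ancestor — it is the merge base.

d8a2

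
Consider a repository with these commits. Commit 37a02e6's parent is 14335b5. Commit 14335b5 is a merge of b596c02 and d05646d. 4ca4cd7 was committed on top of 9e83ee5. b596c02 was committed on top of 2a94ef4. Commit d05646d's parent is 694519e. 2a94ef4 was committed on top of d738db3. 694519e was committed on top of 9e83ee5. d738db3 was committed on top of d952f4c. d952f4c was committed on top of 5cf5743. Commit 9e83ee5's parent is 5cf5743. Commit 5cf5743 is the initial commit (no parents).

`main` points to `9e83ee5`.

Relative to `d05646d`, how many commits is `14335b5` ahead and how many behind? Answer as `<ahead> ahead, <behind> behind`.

Reachable from 14335b5: {14335b5, 2a94ef4, 5cf5743, 694519e, 9e83ee5, b596c02, d05646d, d738db3, d952f4c}.
Reachable from d05646d: {5cf5743, 694519e, 9e83ee5, d05646d}.
Only in 14335b5's history (ahead): {14335b5, 2a94ef4, b596c02, d738db3, d952f4c} — 5.
Only in d05646d's history (behind): {} — 0.

5 ahead, 0 behind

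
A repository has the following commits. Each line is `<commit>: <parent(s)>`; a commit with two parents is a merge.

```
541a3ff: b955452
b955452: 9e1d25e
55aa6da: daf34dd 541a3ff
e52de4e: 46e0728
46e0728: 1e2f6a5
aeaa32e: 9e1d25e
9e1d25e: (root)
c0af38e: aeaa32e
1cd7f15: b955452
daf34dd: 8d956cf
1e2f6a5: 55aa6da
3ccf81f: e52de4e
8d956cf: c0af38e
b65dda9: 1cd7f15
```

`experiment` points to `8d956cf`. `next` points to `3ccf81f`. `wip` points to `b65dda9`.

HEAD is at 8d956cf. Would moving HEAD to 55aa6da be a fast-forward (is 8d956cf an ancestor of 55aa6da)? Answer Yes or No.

A fast-forward from 8d956cf to 55aa6da is possible iff 8d956cf is an ancestor of 55aa6da.
Ancestors of 55aa6da: {541a3ff, 55aa6da, 8d956cf, 9e1d25e, aeaa32e, b955452, c0af38e, daf34dd}.
8d956cf is among them, so fast-forward is possible.

Yes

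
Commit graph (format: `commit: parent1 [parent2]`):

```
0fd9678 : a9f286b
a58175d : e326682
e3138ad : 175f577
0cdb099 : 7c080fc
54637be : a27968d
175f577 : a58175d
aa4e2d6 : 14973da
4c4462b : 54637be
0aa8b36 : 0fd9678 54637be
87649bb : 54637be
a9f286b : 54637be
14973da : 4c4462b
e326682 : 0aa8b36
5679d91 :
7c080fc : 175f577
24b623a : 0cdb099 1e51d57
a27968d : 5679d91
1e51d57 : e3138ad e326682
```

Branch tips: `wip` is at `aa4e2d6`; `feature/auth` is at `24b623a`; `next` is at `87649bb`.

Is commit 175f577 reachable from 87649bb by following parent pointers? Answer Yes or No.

No

Ancestors of 87649bb: {54637be, 5679d91, 87649bb, a27968d}.
175f577 is not in that set, so it is not an ancestor of 87649bb.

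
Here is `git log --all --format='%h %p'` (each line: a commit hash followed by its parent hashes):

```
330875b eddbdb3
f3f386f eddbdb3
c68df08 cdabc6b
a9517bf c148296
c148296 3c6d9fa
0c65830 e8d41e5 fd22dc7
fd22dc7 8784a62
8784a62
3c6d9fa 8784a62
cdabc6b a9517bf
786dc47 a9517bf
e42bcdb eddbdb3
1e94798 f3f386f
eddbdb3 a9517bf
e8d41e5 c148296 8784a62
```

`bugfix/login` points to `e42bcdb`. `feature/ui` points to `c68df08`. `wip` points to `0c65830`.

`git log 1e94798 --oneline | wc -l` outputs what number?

Walking parent pointers from 1e94798: reachable set = {1e94798, 3c6d9fa, 8784a62, a9517bf, c148296, eddbdb3, f3f386f}.
That is 7 commits.

7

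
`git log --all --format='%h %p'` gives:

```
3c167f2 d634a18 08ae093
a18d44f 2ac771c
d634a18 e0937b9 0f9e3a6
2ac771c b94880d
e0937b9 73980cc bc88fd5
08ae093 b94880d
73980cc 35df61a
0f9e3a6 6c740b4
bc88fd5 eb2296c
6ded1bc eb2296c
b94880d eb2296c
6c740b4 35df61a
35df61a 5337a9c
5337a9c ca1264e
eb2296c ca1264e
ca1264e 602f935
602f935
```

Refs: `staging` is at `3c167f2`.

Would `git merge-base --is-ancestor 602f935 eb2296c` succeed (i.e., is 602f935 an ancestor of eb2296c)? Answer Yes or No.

Ancestors of eb2296c (commits reachable by following parents): {602f935, ca1264e, eb2296c}.
602f935 is in that set, so it is an ancestor of eb2296c.

Yes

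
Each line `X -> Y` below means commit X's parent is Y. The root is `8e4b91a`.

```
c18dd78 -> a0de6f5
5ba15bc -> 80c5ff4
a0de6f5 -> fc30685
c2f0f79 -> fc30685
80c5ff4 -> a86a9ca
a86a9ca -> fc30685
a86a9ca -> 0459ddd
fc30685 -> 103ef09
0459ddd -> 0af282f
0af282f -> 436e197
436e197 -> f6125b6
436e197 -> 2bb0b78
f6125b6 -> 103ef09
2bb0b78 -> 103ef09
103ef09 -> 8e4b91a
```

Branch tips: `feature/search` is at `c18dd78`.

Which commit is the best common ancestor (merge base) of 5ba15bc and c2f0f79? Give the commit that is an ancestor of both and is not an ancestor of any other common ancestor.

Ancestors of 5ba15bc: {0459ddd, 0af282f, 103ef09, 2bb0b78, 436e197, 5ba15bc, 80c5ff4, 8e4b91a, a86a9ca, f6125b6, fc30685}.
Ancestors of c2f0f79: {103ef09, 8e4b91a, c2f0f79, fc30685}.
Common ancestors: {103ef09, 8e4b91a, fc30685}.
Among these, fc30685 is not an ancestor of any other common ancestor — it is the merge base.

fc30685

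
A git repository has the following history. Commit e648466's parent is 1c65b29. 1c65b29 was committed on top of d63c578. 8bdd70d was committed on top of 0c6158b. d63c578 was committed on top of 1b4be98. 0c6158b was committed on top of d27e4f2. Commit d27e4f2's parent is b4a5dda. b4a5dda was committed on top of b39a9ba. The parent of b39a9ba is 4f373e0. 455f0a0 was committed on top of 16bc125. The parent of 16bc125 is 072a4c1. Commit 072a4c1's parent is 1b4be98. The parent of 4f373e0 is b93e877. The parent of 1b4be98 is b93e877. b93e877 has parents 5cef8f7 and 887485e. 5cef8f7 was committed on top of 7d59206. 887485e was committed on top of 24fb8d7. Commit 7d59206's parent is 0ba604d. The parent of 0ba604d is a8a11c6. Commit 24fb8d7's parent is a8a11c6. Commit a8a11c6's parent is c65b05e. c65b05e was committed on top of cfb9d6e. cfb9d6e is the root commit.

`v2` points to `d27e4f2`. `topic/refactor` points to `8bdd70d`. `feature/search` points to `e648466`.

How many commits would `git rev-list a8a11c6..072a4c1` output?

Reachable from 072a4c1: {072a4c1, 0ba604d, 1b4be98, 24fb8d7, 5cef8f7, 7d59206, 887485e, a8a11c6, b93e877, c65b05e, cfb9d6e}.
Reachable from a8a11c6: {a8a11c6, c65b05e, cfb9d6e}.
In 072a4c1's history but not a8a11c6's: {072a4c1, 0ba604d, 1b4be98, 24fb8d7, 5cef8f7, 7d59206, 887485e, b93e877} — 8 commits.

8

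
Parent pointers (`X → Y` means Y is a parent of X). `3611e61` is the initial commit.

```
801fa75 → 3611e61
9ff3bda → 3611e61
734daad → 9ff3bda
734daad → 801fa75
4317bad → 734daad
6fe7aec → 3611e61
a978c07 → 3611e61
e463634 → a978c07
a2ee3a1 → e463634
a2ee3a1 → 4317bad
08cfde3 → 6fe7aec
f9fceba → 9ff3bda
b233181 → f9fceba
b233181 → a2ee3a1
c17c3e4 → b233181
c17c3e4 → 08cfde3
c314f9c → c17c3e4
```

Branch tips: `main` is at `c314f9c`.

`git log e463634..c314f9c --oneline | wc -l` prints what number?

Reachable from c314f9c: {08cfde3, 3611e61, 4317bad, 6fe7aec, 734daad, 801fa75, 9ff3bda, a2ee3a1, a978c07, b233181, c17c3e4, c314f9c, e463634, f9fceba}.
Reachable from e463634: {3611e61, a978c07, e463634}.
In c314f9c's history but not e463634's: {08cfde3, 4317bad, 6fe7aec, 734daad, 801fa75, 9ff3bda, a2ee3a1, b233181, c17c3e4, c314f9c, f9fceba} — 11 commits.

11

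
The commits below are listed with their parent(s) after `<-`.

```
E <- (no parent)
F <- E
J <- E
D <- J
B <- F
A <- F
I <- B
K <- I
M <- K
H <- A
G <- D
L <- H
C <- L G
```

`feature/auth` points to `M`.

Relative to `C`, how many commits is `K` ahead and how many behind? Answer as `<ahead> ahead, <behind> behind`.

Reachable from K: {B, E, F, I, K}.
Reachable from C: {A, C, D, E, F, G, H, J, L}.
Only in K's history (ahead): {B, I, K} — 3.
Only in C's history (behind): {A, C, D, G, H, J, L} — 7.

3 ahead, 7 behind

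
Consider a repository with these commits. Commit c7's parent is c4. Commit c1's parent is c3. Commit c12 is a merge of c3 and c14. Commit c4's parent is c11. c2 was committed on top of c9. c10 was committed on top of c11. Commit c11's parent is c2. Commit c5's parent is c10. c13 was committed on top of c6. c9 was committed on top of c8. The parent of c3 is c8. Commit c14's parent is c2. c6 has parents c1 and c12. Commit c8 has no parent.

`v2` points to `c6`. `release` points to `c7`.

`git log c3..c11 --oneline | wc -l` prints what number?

3

Reachable from c11: {c11, c2, c8, c9}.
Reachable from c3: {c3, c8}.
In c11's history but not c3's: {c11, c2, c9} — 3 commits.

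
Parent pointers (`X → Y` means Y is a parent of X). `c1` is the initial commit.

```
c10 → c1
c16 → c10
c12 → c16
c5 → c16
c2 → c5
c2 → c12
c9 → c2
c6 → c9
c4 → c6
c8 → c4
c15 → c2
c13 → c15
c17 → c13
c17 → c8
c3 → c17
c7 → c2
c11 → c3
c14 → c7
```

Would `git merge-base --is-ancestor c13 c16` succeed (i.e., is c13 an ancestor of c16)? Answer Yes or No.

Ancestors of c16: {c1, c10, c16}.
c13 is not in that set, so it is not an ancestor of c16.

No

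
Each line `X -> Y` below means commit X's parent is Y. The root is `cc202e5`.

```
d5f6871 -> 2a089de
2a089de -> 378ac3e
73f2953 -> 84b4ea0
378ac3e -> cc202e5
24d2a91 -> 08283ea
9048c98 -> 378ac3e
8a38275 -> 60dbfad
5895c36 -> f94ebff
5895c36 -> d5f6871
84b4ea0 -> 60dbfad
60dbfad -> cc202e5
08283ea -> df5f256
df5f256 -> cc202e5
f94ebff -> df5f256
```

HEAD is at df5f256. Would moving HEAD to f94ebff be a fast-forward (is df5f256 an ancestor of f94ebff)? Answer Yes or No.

A fast-forward from df5f256 to f94ebff is possible iff df5f256 is an ancestor of f94ebff.
Ancestors of f94ebff: {cc202e5, df5f256, f94ebff}.
df5f256 is among them, so fast-forward is possible.

Yes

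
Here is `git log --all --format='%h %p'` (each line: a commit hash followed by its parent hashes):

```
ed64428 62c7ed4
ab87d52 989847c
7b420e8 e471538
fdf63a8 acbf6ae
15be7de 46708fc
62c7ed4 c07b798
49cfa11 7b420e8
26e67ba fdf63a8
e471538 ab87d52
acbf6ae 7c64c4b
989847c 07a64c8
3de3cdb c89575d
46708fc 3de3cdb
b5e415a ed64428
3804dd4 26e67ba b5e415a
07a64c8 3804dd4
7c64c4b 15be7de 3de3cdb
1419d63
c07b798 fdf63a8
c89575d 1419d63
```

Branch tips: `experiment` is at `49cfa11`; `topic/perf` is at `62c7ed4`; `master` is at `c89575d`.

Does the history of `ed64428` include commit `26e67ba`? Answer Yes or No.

Ancestors of ed64428: {1419d63, 15be7de, 3de3cdb, 46708fc, 62c7ed4, 7c64c4b, acbf6ae, c07b798, c89575d, ed64428, fdf63a8}.
26e67ba is not in that set, so it is not an ancestor of ed64428.

No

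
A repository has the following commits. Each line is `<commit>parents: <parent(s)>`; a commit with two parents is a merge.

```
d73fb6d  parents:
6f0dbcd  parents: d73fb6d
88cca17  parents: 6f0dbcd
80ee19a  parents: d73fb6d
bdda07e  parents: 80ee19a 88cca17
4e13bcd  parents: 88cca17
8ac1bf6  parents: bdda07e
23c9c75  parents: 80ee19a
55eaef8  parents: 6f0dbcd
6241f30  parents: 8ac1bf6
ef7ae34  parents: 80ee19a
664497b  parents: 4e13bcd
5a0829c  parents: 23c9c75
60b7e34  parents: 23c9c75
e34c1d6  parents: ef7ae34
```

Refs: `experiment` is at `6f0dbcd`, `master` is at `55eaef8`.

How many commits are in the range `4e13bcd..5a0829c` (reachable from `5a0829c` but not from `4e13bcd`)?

Reachable from 5a0829c: {23c9c75, 5a0829c, 80ee19a, d73fb6d}.
Reachable from 4e13bcd: {4e13bcd, 6f0dbcd, 88cca17, d73fb6d}.
In 5a0829c's history but not 4e13bcd's: {23c9c75, 5a0829c, 80ee19a} — 3 commits.

3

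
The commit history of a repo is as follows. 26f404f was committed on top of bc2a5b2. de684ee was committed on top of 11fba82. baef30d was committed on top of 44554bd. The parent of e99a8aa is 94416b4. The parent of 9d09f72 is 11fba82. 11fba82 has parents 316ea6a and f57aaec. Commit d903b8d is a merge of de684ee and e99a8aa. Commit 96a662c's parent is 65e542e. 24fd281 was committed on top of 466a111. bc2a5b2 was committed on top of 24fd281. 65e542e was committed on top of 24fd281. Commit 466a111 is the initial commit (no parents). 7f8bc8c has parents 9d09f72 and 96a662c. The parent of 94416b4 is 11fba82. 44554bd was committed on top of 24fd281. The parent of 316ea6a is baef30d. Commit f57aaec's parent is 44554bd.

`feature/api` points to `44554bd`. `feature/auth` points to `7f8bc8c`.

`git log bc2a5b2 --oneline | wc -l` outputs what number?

Walking parent pointers from bc2a5b2: reachable set = {24fd281, 466a111, bc2a5b2}.
That is 3 commits.

3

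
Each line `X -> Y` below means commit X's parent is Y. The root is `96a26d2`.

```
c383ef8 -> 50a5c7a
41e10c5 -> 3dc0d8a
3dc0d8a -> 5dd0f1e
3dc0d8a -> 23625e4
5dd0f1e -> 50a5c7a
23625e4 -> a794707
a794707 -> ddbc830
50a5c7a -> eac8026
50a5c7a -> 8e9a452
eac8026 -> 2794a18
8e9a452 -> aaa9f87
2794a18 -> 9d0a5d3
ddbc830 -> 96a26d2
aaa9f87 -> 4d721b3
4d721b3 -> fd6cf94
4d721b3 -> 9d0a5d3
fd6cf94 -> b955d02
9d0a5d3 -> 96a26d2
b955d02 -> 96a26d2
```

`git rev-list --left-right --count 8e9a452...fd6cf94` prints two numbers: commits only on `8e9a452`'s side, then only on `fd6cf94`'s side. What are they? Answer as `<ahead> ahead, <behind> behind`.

Reachable from 8e9a452: {4d721b3, 8e9a452, 96a26d2, 9d0a5d3, aaa9f87, b955d02, fd6cf94}.
Reachable from fd6cf94: {96a26d2, b955d02, fd6cf94}.
Only in 8e9a452's history (ahead): {4d721b3, 8e9a452, 9d0a5d3, aaa9f87} — 4.
Only in fd6cf94's history (behind): {} — 0.

4 ahead, 0 behind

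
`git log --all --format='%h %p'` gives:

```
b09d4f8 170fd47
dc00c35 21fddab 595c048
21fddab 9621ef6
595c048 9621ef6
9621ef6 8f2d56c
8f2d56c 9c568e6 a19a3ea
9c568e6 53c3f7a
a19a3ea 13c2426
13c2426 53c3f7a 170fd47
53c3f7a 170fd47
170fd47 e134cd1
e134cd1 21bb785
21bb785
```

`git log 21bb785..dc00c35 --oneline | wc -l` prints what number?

11

Reachable from dc00c35: {13c2426, 170fd47, 21bb785, 21fddab, 53c3f7a, 595c048, 8f2d56c, 9621ef6, 9c568e6, a19a3ea, dc00c35, e134cd1}.
Reachable from 21bb785: {21bb785}.
In dc00c35's history but not 21bb785's: {13c2426, 170fd47, 21fddab, 53c3f7a, 595c048, 8f2d56c, 9621ef6, 9c568e6, a19a3ea, dc00c35, e134cd1} — 11 commits.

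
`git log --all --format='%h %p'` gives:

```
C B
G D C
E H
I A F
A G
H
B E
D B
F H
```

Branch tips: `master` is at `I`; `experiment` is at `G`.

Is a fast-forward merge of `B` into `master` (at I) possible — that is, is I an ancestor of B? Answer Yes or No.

No

A fast-forward from I to B is possible iff I is an ancestor of B.
Ancestors of B: {B, E, H}.
I is not among them, so fast-forward is not possible.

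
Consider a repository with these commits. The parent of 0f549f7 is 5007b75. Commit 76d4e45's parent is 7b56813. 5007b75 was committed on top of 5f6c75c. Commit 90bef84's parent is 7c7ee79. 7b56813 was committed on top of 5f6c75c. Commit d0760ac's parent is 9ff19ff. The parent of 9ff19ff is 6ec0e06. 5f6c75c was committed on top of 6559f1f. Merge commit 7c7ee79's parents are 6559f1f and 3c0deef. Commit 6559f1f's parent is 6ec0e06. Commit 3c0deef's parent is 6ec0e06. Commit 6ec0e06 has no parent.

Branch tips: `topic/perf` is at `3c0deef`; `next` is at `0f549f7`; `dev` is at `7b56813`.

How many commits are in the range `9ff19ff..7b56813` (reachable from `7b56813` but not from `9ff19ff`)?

Reachable from 7b56813: {5f6c75c, 6559f1f, 6ec0e06, 7b56813}.
Reachable from 9ff19ff: {6ec0e06, 9ff19ff}.
In 7b56813's history but not 9ff19ff's: {5f6c75c, 6559f1f, 7b56813} — 3 commits.

3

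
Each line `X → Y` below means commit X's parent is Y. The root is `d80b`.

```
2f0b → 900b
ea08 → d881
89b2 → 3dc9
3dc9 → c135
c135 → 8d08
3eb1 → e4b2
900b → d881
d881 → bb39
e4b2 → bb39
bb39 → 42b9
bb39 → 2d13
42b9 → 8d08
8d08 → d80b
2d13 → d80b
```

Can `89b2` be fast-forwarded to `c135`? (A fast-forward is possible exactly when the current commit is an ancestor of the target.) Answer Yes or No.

A fast-forward from 89b2 to c135 is possible iff 89b2 is an ancestor of c135.
Ancestors of c135: {8d08, c135, d80b}.
89b2 is not among them, so fast-forward is not possible.

No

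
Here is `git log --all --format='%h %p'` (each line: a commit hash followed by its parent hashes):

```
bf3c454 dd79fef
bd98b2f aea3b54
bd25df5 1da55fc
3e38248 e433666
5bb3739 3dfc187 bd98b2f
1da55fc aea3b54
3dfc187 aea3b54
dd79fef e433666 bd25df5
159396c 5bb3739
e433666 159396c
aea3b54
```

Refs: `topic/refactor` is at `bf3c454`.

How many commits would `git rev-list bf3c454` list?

Walking parent pointers from bf3c454: reachable set = {159396c, 1da55fc, 3dfc187, 5bb3739, aea3b54, bd25df5, bd98b2f, bf3c454, dd79fef, e433666}.
That is 10 commits.

10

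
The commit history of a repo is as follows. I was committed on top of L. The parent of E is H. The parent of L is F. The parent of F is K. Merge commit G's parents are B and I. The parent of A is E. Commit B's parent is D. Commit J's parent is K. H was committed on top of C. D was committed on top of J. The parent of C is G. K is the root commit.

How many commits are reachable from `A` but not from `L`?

9

Reachable from A: {A, B, C, D, E, F, G, H, I, J, K, L}.
Reachable from L: {F, K, L}.
In A's history but not L's: {A, B, C, D, E, G, H, I, J} — 9 commits.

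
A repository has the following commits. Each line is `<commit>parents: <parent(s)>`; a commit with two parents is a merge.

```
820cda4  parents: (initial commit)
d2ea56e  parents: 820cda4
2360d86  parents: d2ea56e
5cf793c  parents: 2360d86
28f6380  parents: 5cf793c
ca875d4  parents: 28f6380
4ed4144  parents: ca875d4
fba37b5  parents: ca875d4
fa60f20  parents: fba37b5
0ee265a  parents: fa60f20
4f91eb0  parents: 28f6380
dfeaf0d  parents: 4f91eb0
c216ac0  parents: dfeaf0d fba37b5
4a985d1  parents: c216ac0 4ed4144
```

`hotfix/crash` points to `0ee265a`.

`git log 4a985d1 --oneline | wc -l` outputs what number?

12

Walking parent pointers from 4a985d1: reachable set = {2360d86, 28f6380, 4a985d1, 4ed4144, 4f91eb0, 5cf793c, 820cda4, c216ac0, ca875d4, d2ea56e, dfeaf0d, fba37b5}.
That is 12 commits.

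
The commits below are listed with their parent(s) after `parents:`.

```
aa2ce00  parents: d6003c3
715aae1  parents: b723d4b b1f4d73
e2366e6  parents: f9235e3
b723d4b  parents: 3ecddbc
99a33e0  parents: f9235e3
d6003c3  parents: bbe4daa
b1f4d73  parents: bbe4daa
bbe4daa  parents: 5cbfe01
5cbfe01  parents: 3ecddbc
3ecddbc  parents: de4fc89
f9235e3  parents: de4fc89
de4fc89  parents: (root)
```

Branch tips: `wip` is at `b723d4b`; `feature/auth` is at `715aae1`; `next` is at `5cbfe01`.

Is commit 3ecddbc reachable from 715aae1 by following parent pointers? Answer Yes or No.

Ancestors of 715aae1 (commits reachable by following parents): {3ecddbc, 5cbfe01, 715aae1, b1f4d73, b723d4b, bbe4daa, de4fc89}.
3ecddbc is in that set, so it is an ancestor of 715aae1.

Yes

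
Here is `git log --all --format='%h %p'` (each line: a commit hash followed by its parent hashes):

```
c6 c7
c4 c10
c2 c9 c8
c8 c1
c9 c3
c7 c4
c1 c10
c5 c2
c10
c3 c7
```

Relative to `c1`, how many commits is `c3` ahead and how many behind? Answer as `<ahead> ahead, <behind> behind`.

Reachable from c3: {c10, c3, c4, c7}.
Reachable from c1: {c1, c10}.
Only in c3's history (ahead): {c3, c4, c7} — 3.
Only in c1's history (behind): {c1} — 1.

3 ahead, 1 behind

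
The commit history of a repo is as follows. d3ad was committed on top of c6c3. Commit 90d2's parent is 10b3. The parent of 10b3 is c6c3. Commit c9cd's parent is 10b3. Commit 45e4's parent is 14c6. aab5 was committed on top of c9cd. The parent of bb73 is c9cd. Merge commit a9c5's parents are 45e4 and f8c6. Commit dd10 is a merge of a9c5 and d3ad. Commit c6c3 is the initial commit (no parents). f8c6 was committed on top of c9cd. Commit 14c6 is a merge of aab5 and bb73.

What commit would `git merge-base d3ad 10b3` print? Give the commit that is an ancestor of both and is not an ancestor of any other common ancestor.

c6c3

Ancestors of d3ad: {c6c3, d3ad}.
Ancestors of 10b3: {10b3, c6c3}.
Common ancestors: {c6c3}.
The only common ancestor is c6c3, so it is the merge base.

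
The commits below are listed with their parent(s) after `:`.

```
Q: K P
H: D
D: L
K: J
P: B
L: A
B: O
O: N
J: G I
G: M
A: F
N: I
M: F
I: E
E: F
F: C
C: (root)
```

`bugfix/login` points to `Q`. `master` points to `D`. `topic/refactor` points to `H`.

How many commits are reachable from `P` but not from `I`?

Reachable from P: {B, C, E, F, I, N, O, P}.
Reachable from I: {C, E, F, I}.
In P's history but not I's: {B, N, O, P} — 4 commits.

4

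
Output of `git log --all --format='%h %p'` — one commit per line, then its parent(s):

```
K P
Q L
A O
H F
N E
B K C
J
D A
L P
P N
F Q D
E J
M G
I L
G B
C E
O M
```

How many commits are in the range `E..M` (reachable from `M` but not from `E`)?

7

Reachable from M: {B, C, E, G, J, K, M, N, P}.
Reachable from E: {E, J}.
In M's history but not E's: {B, C, G, K, M, N, P} — 7 commits.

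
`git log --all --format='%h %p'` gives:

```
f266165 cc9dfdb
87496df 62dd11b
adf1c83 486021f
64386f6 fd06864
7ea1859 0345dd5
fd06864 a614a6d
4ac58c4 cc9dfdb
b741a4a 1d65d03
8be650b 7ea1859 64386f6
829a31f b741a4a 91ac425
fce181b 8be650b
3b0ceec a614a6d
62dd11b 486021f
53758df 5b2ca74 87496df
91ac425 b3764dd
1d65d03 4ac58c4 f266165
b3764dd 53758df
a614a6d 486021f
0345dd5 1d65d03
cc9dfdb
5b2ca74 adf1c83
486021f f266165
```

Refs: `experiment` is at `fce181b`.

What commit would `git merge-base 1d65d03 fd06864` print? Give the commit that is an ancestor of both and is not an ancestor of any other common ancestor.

f266165

Ancestors of 1d65d03: {1d65d03, 4ac58c4, cc9dfdb, f266165}.
Ancestors of fd06864: {486021f, a614a6d, cc9dfdb, f266165, fd06864}.
Common ancestors: {cc9dfdb, f266165}.
Among these, f266165 is not an ancestor of any other common ancestor — it is the merge base.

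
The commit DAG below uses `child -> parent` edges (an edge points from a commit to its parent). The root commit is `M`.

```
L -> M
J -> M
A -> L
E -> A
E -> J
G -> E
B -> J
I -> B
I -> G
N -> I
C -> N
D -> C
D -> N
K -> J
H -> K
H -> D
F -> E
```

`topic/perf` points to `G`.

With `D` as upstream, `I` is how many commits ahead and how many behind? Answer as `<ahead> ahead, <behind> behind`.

Reachable from I: {A, B, E, G, I, J, L, M}.
Reachable from D: {A, B, C, D, E, G, I, J, L, M, N}.
Only in I's history (ahead): {} — 0.
Only in D's history (behind): {C, D, N} — 3.

0 ahead, 3 behind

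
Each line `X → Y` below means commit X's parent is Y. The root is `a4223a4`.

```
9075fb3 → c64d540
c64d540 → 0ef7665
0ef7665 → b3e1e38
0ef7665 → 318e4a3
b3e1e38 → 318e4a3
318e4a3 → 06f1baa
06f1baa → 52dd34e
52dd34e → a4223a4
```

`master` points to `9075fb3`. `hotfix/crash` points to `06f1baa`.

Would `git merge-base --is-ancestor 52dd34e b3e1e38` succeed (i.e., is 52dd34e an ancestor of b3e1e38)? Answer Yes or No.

Yes

Ancestors of b3e1e38 (commits reachable by following parents): {06f1baa, 318e4a3, 52dd34e, a4223a4, b3e1e38}.
52dd34e is in that set, so it is an ancestor of b3e1e38.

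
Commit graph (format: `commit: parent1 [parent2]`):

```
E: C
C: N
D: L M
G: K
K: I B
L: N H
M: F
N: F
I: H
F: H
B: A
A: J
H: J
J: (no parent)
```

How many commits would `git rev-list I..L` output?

Reachable from L: {F, H, J, L, N}.
Reachable from I: {H, I, J}.
In L's history but not I's: {F, L, N} — 3 commits.

3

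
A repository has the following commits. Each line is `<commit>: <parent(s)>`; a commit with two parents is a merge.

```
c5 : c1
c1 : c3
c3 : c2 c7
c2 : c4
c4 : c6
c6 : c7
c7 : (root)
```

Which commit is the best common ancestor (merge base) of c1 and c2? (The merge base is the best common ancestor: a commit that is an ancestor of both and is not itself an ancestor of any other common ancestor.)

c2

Ancestors of c1: {c1, c2, c3, c4, c6, c7}.
Ancestors of c2: {c2, c4, c6, c7}.
Common ancestors: {c2, c4, c6, c7}.
Among these, c2 is not an ancestor of any other common ancestor — it is the merge base.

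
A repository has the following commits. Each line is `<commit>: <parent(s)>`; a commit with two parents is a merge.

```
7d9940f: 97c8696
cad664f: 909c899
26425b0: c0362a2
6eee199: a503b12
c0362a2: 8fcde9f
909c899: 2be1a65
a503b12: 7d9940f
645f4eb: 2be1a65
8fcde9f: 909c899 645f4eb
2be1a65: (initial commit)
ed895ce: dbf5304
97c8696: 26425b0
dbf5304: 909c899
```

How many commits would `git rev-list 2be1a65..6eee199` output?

9

Reachable from 6eee199: {26425b0, 2be1a65, 645f4eb, 6eee199, 7d9940f, 8fcde9f, 909c899, 97c8696, a503b12, c0362a2}.
Reachable from 2be1a65: {2be1a65}.
In 6eee199's history but not 2be1a65's: {26425b0, 645f4eb, 6eee199, 7d9940f, 8fcde9f, 909c899, 97c8696, a503b12, c0362a2} — 9 commits.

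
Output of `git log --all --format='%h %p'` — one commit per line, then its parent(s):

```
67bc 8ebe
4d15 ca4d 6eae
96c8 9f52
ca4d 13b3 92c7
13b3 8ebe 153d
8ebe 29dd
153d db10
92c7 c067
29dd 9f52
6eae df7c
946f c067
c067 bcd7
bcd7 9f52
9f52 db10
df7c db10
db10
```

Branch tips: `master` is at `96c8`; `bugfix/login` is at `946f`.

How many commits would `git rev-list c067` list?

Walking parent pointers from c067: reachable set = {9f52, bcd7, c067, db10}.
That is 4 commits.

4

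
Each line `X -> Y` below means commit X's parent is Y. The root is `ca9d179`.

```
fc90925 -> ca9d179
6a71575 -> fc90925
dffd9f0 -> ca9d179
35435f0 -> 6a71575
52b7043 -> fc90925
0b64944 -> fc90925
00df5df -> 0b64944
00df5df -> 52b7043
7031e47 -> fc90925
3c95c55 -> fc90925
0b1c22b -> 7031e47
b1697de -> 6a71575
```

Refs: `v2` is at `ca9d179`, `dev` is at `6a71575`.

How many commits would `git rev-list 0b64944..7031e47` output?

1

Reachable from 7031e47: {7031e47, ca9d179, fc90925}.
Reachable from 0b64944: {0b64944, ca9d179, fc90925}.
In 7031e47's history but not 0b64944's: {7031e47} — 1 commit.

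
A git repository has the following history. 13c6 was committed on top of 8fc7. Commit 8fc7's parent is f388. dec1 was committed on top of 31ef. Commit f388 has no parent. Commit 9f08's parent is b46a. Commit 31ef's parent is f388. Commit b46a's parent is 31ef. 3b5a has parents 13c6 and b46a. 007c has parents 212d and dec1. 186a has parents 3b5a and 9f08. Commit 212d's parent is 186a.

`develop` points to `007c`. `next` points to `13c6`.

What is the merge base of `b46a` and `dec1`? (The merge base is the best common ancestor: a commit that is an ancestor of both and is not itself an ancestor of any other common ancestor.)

Ancestors of b46a: {31ef, b46a, f388}.
Ancestors of dec1: {31ef, dec1, f388}.
Common ancestors: {31ef, f388}.
Among these, 31ef is not an ancestor of any other common ancestor — it is the merge base.

31ef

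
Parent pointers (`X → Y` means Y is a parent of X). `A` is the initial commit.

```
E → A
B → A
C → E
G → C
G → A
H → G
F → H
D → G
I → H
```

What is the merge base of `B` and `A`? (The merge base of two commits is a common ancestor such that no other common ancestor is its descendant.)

A

Ancestors of B: {A, B}.
Ancestors of A: {A}.
Common ancestors: {A}.
The only common ancestor is A, so it is the merge base.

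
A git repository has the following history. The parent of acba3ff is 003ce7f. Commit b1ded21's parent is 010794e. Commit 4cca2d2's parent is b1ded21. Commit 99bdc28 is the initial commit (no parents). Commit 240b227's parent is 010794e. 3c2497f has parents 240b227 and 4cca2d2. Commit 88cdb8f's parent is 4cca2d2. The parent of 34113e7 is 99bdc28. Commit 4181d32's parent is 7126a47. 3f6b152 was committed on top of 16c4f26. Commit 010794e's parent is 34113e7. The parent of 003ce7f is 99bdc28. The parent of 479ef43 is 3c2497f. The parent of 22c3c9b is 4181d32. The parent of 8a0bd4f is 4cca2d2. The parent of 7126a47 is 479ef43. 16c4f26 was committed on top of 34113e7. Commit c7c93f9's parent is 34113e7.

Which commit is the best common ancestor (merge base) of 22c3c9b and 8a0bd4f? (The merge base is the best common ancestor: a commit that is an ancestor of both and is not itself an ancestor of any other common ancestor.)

Ancestors of 22c3c9b: {010794e, 22c3c9b, 240b227, 34113e7, 3c2497f, 4181d32, 479ef43, 4cca2d2, 7126a47, 99bdc28, b1ded21}.
Ancestors of 8a0bd4f: {010794e, 34113e7, 4cca2d2, 8a0bd4f, 99bdc28, b1ded21}.
Common ancestors: {010794e, 34113e7, 4cca2d2, 99bdc28, b1ded21}.
Among these, 4cca2d2 is not an ancestor of any other common ancestor — it is the merge base.

4cca2d2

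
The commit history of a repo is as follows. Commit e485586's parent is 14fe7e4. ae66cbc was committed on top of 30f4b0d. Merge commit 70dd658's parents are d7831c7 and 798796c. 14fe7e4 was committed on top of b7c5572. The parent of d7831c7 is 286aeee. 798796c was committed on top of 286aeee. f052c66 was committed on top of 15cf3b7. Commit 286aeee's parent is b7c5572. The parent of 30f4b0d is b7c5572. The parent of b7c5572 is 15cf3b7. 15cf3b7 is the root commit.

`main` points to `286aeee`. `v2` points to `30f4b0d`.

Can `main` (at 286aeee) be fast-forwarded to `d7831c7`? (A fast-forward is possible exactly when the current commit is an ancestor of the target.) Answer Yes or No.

A fast-forward from 286aeee to d7831c7 is possible iff 286aeee is an ancestor of d7831c7.
Ancestors of d7831c7: {15cf3b7, 286aeee, b7c5572, d7831c7}.
286aeee is among them, so fast-forward is possible.

Yes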